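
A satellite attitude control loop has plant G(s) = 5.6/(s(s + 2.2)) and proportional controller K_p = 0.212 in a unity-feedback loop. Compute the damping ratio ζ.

ζ = 1.01

The closed-loop denominator is s(s+2.2) + 0.212·5.6 = s² + 2.2s + 1.187.
Matching s² + 2ζω_n s + ω_n²: ω_n = √1.187 = 1.09 rad/s and 2ζω_n = 2.2, so ζ = 2.2/(2·1.09) = 1.01.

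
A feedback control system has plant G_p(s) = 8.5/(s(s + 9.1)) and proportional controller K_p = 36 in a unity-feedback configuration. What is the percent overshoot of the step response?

From 1 + K_pG_p(s) = 0: s² + 9.1s + 306 = 0 ⇒ ω_n = 17.49, ζ = 0.2601.
%OS = 100·exp(−πζ/√(1−ζ²)) = 100·exp(−π·0.2601/√0.9323) = 42.9%.

42.9%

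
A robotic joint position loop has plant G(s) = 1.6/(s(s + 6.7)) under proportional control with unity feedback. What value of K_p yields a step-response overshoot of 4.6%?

From %OS = 100·exp(−πζ/√(1−ζ²)) = 4.6%, ζ = −ln(0.046)/√(π²+ln²(0.046)) = 0.7.
Characteristic equation s² + 6.7s + 1.6K_p = 0 gives ζ = 6.7/(2√(1.6K_p)).
Setting ζ = 0.7: √(1.6K_p) = 6.7/(2·0.7) = 4.786, so K_p = 22.91/1.6 = 14.3.

K_p = 14.3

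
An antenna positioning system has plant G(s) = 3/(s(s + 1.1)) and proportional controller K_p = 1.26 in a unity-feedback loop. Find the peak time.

T_p = 1.68 s

The closed-loop denominator s² + 1.1s + 3.78 gives ω_n = √3.78 = 1.944 and ζ = 1.1/(2ω_n) = 0.2829.
Damped frequency ω_d = ω_n√(1−ζ²) = 1.865 rad/s, so peak time T_p = π/ω_d = 1.68 s.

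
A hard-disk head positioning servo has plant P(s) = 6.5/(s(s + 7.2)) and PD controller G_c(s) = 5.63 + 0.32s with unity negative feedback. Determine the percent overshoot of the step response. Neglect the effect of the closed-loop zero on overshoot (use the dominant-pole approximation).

Forward path: (5.63 + 0.32s)·6.5/(s(s+7.2)). The closed-loop characteristic equation is s² + (7.2 + 6.5·0.32)s + 6.5·5.63 = 0.
That is s² + 9.28s + 36.59 = 0, so ω_n = 6.049 rad/s and ζ = 9.28/(2·6.049) = 0.767.
%OS = 100·exp(−πζ/√(1−ζ²)) = 2.34%.

2.34%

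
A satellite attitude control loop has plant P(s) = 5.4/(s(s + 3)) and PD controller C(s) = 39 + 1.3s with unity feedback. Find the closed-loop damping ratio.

Forward path: (39 + 1.3s)·5.4/(s(s+3)). The closed-loop characteristic equation is s² + (3 + 5.4·1.3)s + 5.4·39 = 0.
That is s² + 10.02s + 210.6 = 0, so ω_n = 14.51 rad/s and ζ = 10.02/(2·14.51) = 0.3452.

ζ = 0.345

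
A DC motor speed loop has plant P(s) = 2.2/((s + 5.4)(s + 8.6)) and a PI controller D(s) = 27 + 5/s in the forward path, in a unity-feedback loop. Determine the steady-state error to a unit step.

0

The open loop D(s)P(s) has a pole at the origin (type 1), so the static position error constant is infinite and e_ss = 1/(1+∞) = 0.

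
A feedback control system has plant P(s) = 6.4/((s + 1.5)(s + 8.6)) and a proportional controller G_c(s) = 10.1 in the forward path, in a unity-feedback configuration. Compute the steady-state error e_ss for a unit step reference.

0.166

The loop is type 0. Static position error constant K_pos = G_c(0)·P(0) = 10.1·0.4961 = 5.011.
Steady-state error to a unit step: e_ss = 1/(1+K_pos) = 1/6.011 = 0.166.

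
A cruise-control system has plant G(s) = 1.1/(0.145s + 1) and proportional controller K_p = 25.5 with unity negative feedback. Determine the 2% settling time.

T_s ≈ 0.02 s

Closed loop: T(s) = K_p·G/(1+K_p·G) = 28.05/(0.145s + 1 + 28.05), with pole at s = −(1 + 28.05)/0.145 = −200.3.
τ = 1/200.3 = 0.004991 s, so 2% settling time ≈ 4τ = 0.02 s.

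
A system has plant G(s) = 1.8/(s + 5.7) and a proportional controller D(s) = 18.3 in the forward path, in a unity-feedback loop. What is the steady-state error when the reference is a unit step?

The loop is type 0. Static position error constant K_pos = D(0)·G(0) = 18.3·0.3158 = 5.779.
Steady-state error to a unit step: e_ss = 1/(1+K_pos) = 1/6.779 = 0.148.

0.148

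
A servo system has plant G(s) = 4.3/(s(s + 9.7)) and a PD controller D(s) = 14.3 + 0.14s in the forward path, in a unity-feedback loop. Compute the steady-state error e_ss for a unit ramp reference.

0.158

The loop has one pole at the origin (type 1). Velocity error constant K_v = lim_{s→0} s·D(s)G(s) = 14.3·4.3/9.7 = 6.339.
Steady-state error to a unit ramp: e_ss = 1/K_v = 0.158.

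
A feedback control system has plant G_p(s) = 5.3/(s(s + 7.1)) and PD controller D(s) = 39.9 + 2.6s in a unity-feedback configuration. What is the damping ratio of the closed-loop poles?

Forward path: (39.9 + 2.6s)·5.3/(s(s+7.1)). The closed-loop characteristic equation is s² + (7.1 + 5.3·2.6)s + 5.3·39.9 = 0.
That is s² + 20.88s + 211.5 = 0, so ω_n = 14.54 rad/s and ζ = 20.88/(2·14.54) = 0.7179.

ζ = 0.718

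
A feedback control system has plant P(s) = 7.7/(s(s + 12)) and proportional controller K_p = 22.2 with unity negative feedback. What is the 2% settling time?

Closed-loop characteristic equation: s² + 12s + 170.9 = 0, so ω_n = 13.07 rad/s and ζ = 12/(2·13.07) = 0.4589.
2% settling time T_s ≈ 4/(ζω_n) = 4/6 = 0.667 s.

T_s ≈ 0.667 s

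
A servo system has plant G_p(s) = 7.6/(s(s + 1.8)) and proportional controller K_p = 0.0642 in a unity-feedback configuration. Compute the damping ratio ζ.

ζ = 1.29

The closed-loop denominator is s(s+1.8) + 0.0642·7.6 = s² + 1.8s + 0.4879.
Matching s² + 2ζω_n s + ω_n²: ω_n = √0.4879 = 0.6985 rad/s and 2ζω_n = 1.8, so ζ = 1.8/(2·0.6985) = 1.29.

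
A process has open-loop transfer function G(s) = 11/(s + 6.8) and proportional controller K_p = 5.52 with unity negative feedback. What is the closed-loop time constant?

Closed-loop transfer function: T(s) = K_p·G(s)/(1 + K_p·G(s)) = 60.72/(s + 6.8 + 60.72) = 60.72/(s + 67.52).
Time constant τ = 1/67.52 = 0.0148 s.

τ = 0.0148 s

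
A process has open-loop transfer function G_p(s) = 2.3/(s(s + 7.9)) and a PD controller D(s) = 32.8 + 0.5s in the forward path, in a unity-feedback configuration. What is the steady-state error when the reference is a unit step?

0

The open loop D(s)G_p(s) has a pole at the origin (type 1), so the static position error constant is infinite and e_ss = 1/(1+∞) = 0.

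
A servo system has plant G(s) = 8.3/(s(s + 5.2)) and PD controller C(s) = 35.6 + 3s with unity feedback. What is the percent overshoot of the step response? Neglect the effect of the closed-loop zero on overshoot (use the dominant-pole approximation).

0.337%

Forward path: (35.6 + 3s)·8.3/(s(s+5.2)). The closed-loop characteristic equation is s² + (5.2 + 8.3·3)s + 8.3·35.6 = 0.
That is s² + 30.1s + 295.5 = 0, so ω_n = 17.19 rad/s and ζ = 30.1/(2·17.19) = 0.8755.
%OS = 100·exp(−πζ/√(1−ζ²)) = 0.337%.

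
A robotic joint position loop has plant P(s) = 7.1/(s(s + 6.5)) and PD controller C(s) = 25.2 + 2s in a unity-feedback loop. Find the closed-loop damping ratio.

ζ = 0.774

Forward path: (25.2 + 2s)·7.1/(s(s+6.5)). The closed-loop characteristic equation is s² + (6.5 + 7.1·2)s + 7.1·25.2 = 0.
That is s² + 20.7s + 178.9 = 0, so ω_n = 13.38 rad/s and ζ = 20.7/(2·13.38) = 0.7738.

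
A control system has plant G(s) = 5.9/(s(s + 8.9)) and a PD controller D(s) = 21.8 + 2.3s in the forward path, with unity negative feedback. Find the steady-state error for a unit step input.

The open loop D(s)G(s) has a pole at the origin (type 1), so the static position error constant is infinite and e_ss = 1/(1+∞) = 0.

0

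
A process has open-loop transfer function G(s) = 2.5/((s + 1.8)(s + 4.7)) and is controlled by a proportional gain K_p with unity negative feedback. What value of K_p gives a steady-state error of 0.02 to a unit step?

K_p = 166

For a type-0 loop with proportional control, e_ss = 1/(1 + K_p·G(0)).
G(0) = 0.2955. Require 1/(1 + K_p·0.2955) = 0.02, so 1 + 0.2955·K_p = 50.
K_p = (50 − 1)/0.2955 = 166.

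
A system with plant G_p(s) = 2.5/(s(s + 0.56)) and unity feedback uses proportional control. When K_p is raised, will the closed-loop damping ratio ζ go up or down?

decrease

ζ = 0.56/(2√(2.5K_p)); increasing K_p raises the denominator, so ζ falls.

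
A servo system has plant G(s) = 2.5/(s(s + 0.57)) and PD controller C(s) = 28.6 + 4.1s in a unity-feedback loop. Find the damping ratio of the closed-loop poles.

Forward path: (28.6 + 4.1s)·2.5/(s(s+0.57)). The closed-loop characteristic equation is s² + (0.57 + 2.5·4.1)s + 2.5·28.6 = 0.
That is s² + 10.82s + 71.5 = 0, so ω_n = 8.456 rad/s and ζ = 10.82/(2·8.456) = 0.6398.

ζ = 0.64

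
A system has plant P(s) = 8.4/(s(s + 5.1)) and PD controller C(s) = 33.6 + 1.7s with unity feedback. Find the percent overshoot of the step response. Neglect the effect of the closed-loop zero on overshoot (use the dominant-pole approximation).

Forward path: (33.6 + 1.7s)·8.4/(s(s+5.1)). The closed-loop characteristic equation is s² + (5.1 + 8.4·1.7)s + 8.4·33.6 = 0.
That is s² + 19.38s + 282.2 = 0, so ω_n = 16.8 rad/s and ζ = 19.38/(2·16.8) = 0.5768.
%OS = 100·exp(−πζ/√(1−ζ²)) = 10.9%.

10.9%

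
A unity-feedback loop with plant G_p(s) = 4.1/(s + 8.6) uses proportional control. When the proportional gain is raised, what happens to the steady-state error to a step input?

e_ss = 1/(1 + K_p·G_p(0)); a larger K_p raises the denominator, so e_ss decreases.

decrease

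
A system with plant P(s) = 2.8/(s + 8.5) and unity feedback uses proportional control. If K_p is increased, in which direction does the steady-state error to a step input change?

decrease

The position error constant K_pos = K_p·P(0) grows with K_p, and e_ss = 1/(1+K_pos) falls.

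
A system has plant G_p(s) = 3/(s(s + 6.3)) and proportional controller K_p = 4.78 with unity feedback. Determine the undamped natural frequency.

1 + K_p·G_p(s) = 0 gives s² + 6.3s + 14.34 = 0.
So ω_n² = 14.34 ⇒ ω_n = 3.787 rad/s, and ζ = 6.3/(2ω_n) = 0.832.

ω_n = 3.79 rad/s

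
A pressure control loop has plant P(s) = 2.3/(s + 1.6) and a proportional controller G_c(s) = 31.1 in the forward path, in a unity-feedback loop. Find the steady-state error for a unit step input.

The loop is type 0. Static position error constant K_pos = G_c(0)·P(0) = 31.1·1.437 = 44.71.
Steady-state error to a unit step: e_ss = 1/(1+K_pos) = 1/45.71 = 0.0219.

0.0219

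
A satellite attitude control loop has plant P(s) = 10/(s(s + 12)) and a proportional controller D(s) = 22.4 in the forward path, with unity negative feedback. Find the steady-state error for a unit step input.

The open loop D(s)P(s) has a pole at the origin (type 1), so the static position error constant is infinite and e_ss = 1/(1+∞) = 0.

0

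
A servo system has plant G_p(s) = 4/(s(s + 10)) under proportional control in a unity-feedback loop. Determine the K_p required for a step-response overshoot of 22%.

K_p = 33.2

From %OS = 100·exp(−πζ/√(1−ζ²)) = 22%, ζ = −ln(0.22)/√(π²+ln²(0.22)) = 0.4342.
Characteristic equation s² + 10s + 4K_p = 0 gives ζ = 10/(2√(4K_p)).
Setting ζ = 0.4342: √(4K_p) = 10/(2·0.4342) = 11.52, so K_p = 132.6/4 = 33.2.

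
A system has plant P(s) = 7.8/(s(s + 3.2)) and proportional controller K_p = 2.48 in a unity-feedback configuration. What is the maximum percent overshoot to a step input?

From 1 + K_pP(s) = 0: s² + 3.2s + 19.34 = 0 ⇒ ω_n = 4.398, ζ = 0.3638.
%OS = 100·exp(−πζ/√(1−ζ²)) = 100·exp(−π·0.3638/√0.8677) = 29.3%.

29.3%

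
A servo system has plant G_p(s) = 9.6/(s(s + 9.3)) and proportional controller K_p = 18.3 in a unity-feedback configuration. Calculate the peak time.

T_p = 0.253 s

Closed-loop characteristic equation: s² + 9.3s + 175.7 = 0, so ω_n = 13.25 rad/s and ζ = 9.3/(2·13.25) = 0.3508.
Damped frequency ω_d = ω_n√(1−ζ²) = 12.41 rad/s, so peak time T_p = π/ω_d = 0.253 s.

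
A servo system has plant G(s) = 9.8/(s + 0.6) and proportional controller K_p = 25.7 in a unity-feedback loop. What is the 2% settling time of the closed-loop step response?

Closed-loop transfer function: T(s) = K_p·G(s)/(1 + K_p·G(s)) = 251.9/(s + 0.6 + 251.9) = 251.9/(s + 252.5).
Time constant τ = 1/252.5 = 0.003961 s, so the 2% settling time is about 4τ = 0.0158 s.

T_s ≈ 0.0158 s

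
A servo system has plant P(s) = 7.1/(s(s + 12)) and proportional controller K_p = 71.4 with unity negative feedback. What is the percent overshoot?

42%

Closed-loop characteristic equation: s² + 12s + 506.9 = 0, so ω_n = 22.52 rad/s and ζ = 12/(2·22.52) = 0.2665.
%OS = 100·exp(−πζ/√(1−ζ²)) = 100·exp(−π·0.2665/√0.929) = 42%.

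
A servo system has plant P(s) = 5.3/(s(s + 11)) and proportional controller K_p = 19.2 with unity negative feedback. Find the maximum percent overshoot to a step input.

From 1 + K_pP(s) = 0: s² + 11s + 101.8 = 0 ⇒ ω_n = 10.09, ζ = 0.5452.
%OS = 100·exp(−πζ/√(1−ζ²)) = 100·exp(−π·0.5452/√0.7027) = 13%.

13%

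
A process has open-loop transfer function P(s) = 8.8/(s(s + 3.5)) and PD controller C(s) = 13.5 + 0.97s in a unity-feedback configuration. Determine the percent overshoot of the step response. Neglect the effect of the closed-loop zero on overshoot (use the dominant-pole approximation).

12.5%

Forward path: (13.5 + 0.97s)·8.8/(s(s+3.5)). The closed-loop characteristic equation is s² + (3.5 + 8.8·0.97)s + 8.8·13.5 = 0.
That is s² + 12.04s + 118.8 = 0, so ω_n = 10.9 rad/s and ζ = 12.04/(2·10.9) = 0.5521.
%OS = 100·exp(−πζ/√(1−ζ²)) = 12.5%.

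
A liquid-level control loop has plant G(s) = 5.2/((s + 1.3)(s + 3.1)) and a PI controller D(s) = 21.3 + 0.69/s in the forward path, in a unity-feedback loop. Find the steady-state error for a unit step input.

The open loop D(s)G(s) has a pole at the origin (type 1), so the static position error constant is infinite and e_ss = 1/(1+∞) = 0.

0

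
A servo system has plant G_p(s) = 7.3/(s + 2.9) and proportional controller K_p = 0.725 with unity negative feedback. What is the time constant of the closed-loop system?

τ = 0.122 s

Closed-loop transfer function: T(s) = K_p·G_p(s)/(1 + K_p·G_p(s)) = 5.292/(s + 2.9 + 5.292) = 5.292/(s + 8.192).
Time constant τ = 1/8.192 = 0.122 s.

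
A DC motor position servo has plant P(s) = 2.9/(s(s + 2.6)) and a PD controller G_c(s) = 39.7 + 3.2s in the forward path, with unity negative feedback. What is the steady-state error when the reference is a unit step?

The open loop G_c(s)P(s) has a pole at the origin (type 1), so the static position error constant is infinite and e_ss = 1/(1+∞) = 0.

0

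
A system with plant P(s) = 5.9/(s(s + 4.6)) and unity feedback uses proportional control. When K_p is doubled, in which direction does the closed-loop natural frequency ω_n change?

increase

ω_n = √(5.9·K_p), which grows with K_p.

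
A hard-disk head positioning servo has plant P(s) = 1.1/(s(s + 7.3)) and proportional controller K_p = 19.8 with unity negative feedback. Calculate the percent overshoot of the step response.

The closed-loop denominator s² + 7.3s + 21.78 gives ω_n = √21.78 = 4.667 and ζ = 7.3/(2ω_n) = 0.7821.
%OS = 100·exp(−πζ/√(1−ζ²)) = 100·exp(−π·0.7821/√0.3883) = 1.94%.

1.94%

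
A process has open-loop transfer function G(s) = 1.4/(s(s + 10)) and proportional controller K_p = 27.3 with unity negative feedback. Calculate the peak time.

T_p = 0.864 s

The closed-loop denominator s² + 10s + 38.22 gives ω_n = √38.22 = 6.182 and ζ = 10/(2ω_n) = 0.8088.
Damped frequency ω_d = ω_n√(1−ζ²) = 3.636 rad/s, so peak time T_p = π/ω_d = 0.864 s.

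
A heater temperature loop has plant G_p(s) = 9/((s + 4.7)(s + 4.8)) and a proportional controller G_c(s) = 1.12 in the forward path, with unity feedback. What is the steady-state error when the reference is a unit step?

0.691

The loop is type 0. Static position error constant K_pos = G_c(0)·G_p(0) = 1.12·0.3989 = 0.4468.
Steady-state error to a unit step: e_ss = 1/(1+K_pos) = 1/1.447 = 0.691.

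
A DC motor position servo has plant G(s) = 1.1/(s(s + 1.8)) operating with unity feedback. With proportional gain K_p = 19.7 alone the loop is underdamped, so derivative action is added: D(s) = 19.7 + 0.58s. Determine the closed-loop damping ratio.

Forward path: (19.7 + 0.58s)·1.1/(s(s+1.8)). The closed-loop characteristic equation is s² + (1.8 + 1.1·0.58)s + 1.1·19.7 = 0.
That is s² + 2.438s + 21.67 = 0, so ω_n = 4.655 rad/s and ζ = 2.438/(2·4.655) = 0.2619.

ζ = 0.262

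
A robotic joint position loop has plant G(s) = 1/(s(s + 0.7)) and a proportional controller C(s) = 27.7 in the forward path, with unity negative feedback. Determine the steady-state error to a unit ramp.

0.0253

The loop has one pole at the origin (type 1). Velocity error constant K_v = lim_{s→0} s·C(s)G(s) = 27.7·1/0.7 = 39.57.
Steady-state error to a unit ramp: e_ss = 1/K_v = 0.0253.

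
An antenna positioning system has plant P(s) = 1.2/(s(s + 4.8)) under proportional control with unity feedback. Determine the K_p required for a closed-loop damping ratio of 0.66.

K_p = 11

Closed-loop characteristic equation: s² + 4.8s + K_p·1.2 = 0.
So ω_n = √(1.2K_p) and 2ζω_n = 4.8, giving ζ = 4.8/(2√(1.2K_p)).
Setting ζ = 0.66: √(1.2K_p) = 4.8/(2·0.66) = 3.636, so K_p = 13.22/1.2 = 11.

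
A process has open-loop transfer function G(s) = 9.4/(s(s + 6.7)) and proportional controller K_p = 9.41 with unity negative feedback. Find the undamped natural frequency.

With unity feedback the closed-loop characteristic equation is s² + 6.7s + 9.41·9.4 = s² + 6.7s + 88.45 = 0.
Matching s² + 2ζω_n s + ω_n²: ω_n = √88.45 = 9.405 rad/s and 2ζω_n = 6.7, so ζ = 6.7/(2·9.405) = 0.356.

ω_n = 9.4 rad/s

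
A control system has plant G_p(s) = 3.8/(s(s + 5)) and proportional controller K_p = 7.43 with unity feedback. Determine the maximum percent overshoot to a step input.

18.7%

From 1 + K_pG_p(s) = 0: s² + 5s + 28.23 = 0 ⇒ ω_n = 5.314, ζ = 0.4705.
%OS = 100·exp(−πζ/√(1−ζ²)) = 100·exp(−π·0.4705/√0.7786) = 18.7%.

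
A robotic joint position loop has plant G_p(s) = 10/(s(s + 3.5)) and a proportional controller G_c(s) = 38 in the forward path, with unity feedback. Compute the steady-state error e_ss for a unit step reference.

The open loop G_c(s)G_p(s) has a pole at the origin (type 1), so the static position error constant is infinite and e_ss = 1/(1+∞) = 0.

0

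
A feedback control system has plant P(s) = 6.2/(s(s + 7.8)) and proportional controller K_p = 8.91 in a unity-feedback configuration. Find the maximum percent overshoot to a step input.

The closed-loop denominator s² + 7.8s + 55.24 gives ω_n = √55.24 = 7.432 and ζ = 7.8/(2ω_n) = 0.5247.
%OS = 100·exp(−πζ/√(1−ζ²)) = 100·exp(−π·0.5247/√0.7247) = 14.4%.

14.4%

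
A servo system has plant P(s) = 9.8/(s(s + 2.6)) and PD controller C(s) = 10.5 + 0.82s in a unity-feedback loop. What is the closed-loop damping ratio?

ζ = 0.524

Forward path: (10.5 + 0.82s)·9.8/(s(s+2.6)). The closed-loop characteristic equation is s² + (2.6 + 9.8·0.82)s + 9.8·10.5 = 0.
That is s² + 10.64s + 102.9 = 0, so ω_n = 10.14 rad/s and ζ = 10.64/(2·10.14) = 0.5243.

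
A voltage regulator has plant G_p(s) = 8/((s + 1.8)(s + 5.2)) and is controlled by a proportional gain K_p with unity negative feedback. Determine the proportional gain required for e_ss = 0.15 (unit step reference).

Steady-state error for a unit step on this type-0 loop is 1/(1 + K_p·G_p(0)).
G_p(0) = 0.8547. Require 1/(1 + K_p·0.8547) = 0.15, so 1 + 0.8547·K_p = 6.667.
K_p = (6.667 − 1)/0.8547 = 6.63.

K_p = 6.63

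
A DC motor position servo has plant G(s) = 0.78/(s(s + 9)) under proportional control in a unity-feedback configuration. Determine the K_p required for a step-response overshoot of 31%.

From %OS = 100·exp(−πζ/√(1−ζ²)) = 31%, ζ = −ln(0.31)/√(π²+ln²(0.31)) = 0.3493.
Characteristic equation s² + 9s + 0.78K_p = 0 gives ζ = 9/(2√(0.78K_p)).
Setting ζ = 0.3493: √(0.78K_p) = 9/(2·0.3493) = 12.88, so K_p = 166/0.78 = 213.

K_p = 213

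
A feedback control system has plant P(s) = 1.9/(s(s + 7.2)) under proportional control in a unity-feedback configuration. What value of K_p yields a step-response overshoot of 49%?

From %OS = 100·exp(−πζ/√(1−ζ²)) = 49%, ζ = −ln(0.49)/√(π²+ln²(0.49)) = 0.2214.
Characteristic equation s² + 7.2s + 1.9K_p = 0 gives ζ = 7.2/(2√(1.9K_p)).
Setting ζ = 0.2214: √(1.9K_p) = 7.2/(2·0.2214) = 16.26, so K_p = 264.3/1.9 = 139.

K_p = 139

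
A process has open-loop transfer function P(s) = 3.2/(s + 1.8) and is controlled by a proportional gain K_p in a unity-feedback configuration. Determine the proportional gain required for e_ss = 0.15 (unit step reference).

For a type-0 loop with proportional control, e_ss = 1/(1 + K_p·P(0)).
P(0) = 1.778. Require 1/(1 + K_p·1.778) = 0.15, so 1 + 1.778·K_p = 6.667.
K_p = (6.667 − 1)/1.778 = 3.19.

K_p = 3.19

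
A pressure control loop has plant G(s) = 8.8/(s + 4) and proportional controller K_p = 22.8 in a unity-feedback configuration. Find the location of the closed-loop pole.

Closed-loop transfer function: T(s) = K_p·G(s)/(1 + K_p·G(s)) = 200.6/(s + 4 + 200.6) = 200.6/(s + 204.6).
The closed-loop pole is at s = −204.6.

s = -204.6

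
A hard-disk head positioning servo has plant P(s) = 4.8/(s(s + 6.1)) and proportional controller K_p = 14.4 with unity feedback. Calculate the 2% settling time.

Closed-loop characteristic equation: s² + 6.1s + 69.12 = 0, so ω_n = 8.314 rad/s and ζ = 6.1/(2·8.314) = 0.3669.
2% settling time T_s ≈ 4/(ζω_n) = 4/3.05 = 1.31 s.

T_s ≈ 1.31 s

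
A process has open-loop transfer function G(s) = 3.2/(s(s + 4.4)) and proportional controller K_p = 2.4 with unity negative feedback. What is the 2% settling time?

Closed-loop characteristic equation: s² + 4.4s + 7.68 = 0, so ω_n = 2.771 rad/s and ζ = 4.4/(2·2.771) = 0.7939.
2% settling time T_s ≈ 4/(ζω_n) = 4/2.2 = 1.82 s.

T_s ≈ 1.82 s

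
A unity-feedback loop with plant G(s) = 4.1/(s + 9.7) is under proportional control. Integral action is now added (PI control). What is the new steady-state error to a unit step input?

0

The integrator makes K_pos = lim_{s→0} C(s)G(s) infinite, so e_ss = 1/(1+K_pos) = 0.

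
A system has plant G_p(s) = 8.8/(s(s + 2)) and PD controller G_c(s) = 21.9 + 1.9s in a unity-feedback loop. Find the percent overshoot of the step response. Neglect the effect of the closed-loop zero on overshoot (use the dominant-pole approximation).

5.68%

Forward path: (21.9 + 1.9s)·8.8/(s(s+2)). The closed-loop characteristic equation is s² + (2 + 8.8·1.9)s + 8.8·21.9 = 0.
That is s² + 18.72s + 192.7 = 0, so ω_n = 13.88 rad/s and ζ = 18.72/(2·13.88) = 0.6742.
%OS = 100·exp(−πζ/√(1−ζ²)) = 5.68%.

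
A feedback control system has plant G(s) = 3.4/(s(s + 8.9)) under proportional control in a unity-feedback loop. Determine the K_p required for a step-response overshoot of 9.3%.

From %OS = 100·exp(−πζ/√(1−ζ²)) = 9.3%, ζ = −ln(0.093)/√(π²+ln²(0.093)) = 0.6031.
Characteristic equation s² + 8.9s + 3.4K_p = 0 gives ζ = 8.9/(2√(3.4K_p)).
Setting ζ = 0.6031: √(3.4K_p) = 8.9/(2·0.6031) = 7.379, so K_p = 54.45/3.4 = 16.

K_p = 16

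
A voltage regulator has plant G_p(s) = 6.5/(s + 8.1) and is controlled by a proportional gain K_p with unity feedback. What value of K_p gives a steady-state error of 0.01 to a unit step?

The loop is type 0, so e_ss(step) = 1/(1 + K_pos) with K_pos = K_p·G_p(0).
G_p(0) = 0.8025. Require 1/(1 + K_p·0.8025) = 0.01, so 1 + 0.8025·K_p = 100.
K_p = (100 − 1)/0.8025 = 123.

K_p = 123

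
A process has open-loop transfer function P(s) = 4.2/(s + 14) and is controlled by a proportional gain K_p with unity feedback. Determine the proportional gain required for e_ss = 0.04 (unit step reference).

K_p = 80

Steady-state error for a unit step on this type-0 loop is 1/(1 + K_p·P(0)).
P(0) = 0.3. Require 1/(1 + K_p·0.3) = 0.04, so 1 + 0.3·K_p = 25.
K_p = (25 − 1)/0.3 = 80.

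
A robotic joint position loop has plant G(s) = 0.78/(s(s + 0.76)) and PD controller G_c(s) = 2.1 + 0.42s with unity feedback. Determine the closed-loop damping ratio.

Forward path: (2.1 + 0.42s)·0.78/(s(s+0.76)). The closed-loop characteristic equation is s² + (0.76 + 0.78·0.42)s + 0.78·2.1 = 0.
That is s² + 1.088s + 1.638 = 0, so ω_n = 1.28 rad/s and ζ = 1.088/(2·1.28) = 0.4249.

ζ = 0.425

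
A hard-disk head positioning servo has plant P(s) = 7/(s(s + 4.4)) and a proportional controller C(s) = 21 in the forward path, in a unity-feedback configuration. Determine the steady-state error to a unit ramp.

The loop has one pole at the origin (type 1). Velocity error constant K_v = lim_{s→0} s·C(s)P(s) = 21·7/4.4 = 33.41.
Steady-state error to a unit ramp: e_ss = 1/K_v = 0.0299.

0.0299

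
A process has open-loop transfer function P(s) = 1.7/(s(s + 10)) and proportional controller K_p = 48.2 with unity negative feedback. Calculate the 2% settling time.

T_s ≈ 0.8 s

From 1 + K_pP(s) = 0: s² + 10s + 81.94 = 0 ⇒ ω_n = 9.052, ζ = 0.5524.
2% settling time T_s ≈ 4/(ζω_n) = 4/5 = 0.8 s.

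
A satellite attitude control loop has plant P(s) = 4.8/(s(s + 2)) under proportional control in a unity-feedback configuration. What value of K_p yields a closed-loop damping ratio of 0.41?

Closed-loop characteristic equation: s² + 2s + K_p·4.8 = 0.
So ω_n = √(4.8K_p) and 2ζω_n = 2, giving ζ = 2/(2√(4.8K_p)).
Setting ζ = 0.41: √(4.8K_p) = 2/(2·0.41) = 2.439, so K_p = 5.949/4.8 = 1.24.

K_p = 1.24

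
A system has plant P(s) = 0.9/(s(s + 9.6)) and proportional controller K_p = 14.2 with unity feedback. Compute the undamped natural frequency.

The closed-loop denominator is s(s+9.6) + 14.2·0.9 = s² + 9.6s + 12.78.
So ω_n² = 12.78 ⇒ ω_n = 3.575 rad/s, and ζ = 9.6/(2ω_n) = 1.34.

ω_n = 3.57 rad/s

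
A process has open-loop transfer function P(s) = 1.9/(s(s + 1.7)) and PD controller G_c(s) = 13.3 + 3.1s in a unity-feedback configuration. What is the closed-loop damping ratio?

Forward path: (13.3 + 3.1s)·1.9/(s(s+1.7)). The closed-loop characteristic equation is s² + (1.7 + 1.9·3.1)s + 1.9·13.3 = 0.
That is s² + 7.59s + 25.27 = 0, so ω_n = 5.027 rad/s and ζ = 7.59/(2·5.027) = 0.7549.

ζ = 0.755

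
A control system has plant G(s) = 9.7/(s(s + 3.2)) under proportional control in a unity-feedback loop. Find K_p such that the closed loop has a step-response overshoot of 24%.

From %OS = 100·exp(−πζ/√(1−ζ²)) = 24%, ζ = −ln(0.24)/√(π²+ln²(0.24)) = 0.4136.
Characteristic equation s² + 3.2s + 9.7K_p = 0 gives ζ = 3.2/(2√(9.7K_p)).
Setting ζ = 0.4136: √(9.7K_p) = 3.2/(2·0.4136) = 3.869, so K_p = 14.97/9.7 = 1.54.

K_p = 1.54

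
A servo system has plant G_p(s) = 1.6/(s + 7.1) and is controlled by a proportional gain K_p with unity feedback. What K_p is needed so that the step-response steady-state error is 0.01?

K_p = 439

For a type-0 loop with proportional control, e_ss = 1/(1 + K_p·G_p(0)).
G_p(0) = 0.2254. Require 1/(1 + K_p·0.2254) = 0.01, so 1 + 0.2254·K_p = 100.
K_p = (100 − 1)/0.2254 = 439.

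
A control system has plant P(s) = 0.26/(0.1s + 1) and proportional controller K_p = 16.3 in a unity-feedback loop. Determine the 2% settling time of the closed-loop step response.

T_s ≈ 0.0764 s

Closed loop: T(s) = K_p·P/(1+K_p·P) = 4.238/(0.1s + 1 + 4.238), with pole at s = −(1 + 4.238)/0.1 = −52.38.
τ = 1/52.38 = 0.01909 s, so 2% settling time ≈ 4τ = 0.0764 s.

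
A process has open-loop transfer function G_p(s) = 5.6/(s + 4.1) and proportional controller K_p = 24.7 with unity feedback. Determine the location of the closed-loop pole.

s = -142.4

Closed-loop transfer function: T(s) = K_p·G_p(s)/(1 + K_p·G_p(s)) = 138.3/(s + 4.1 + 138.3) = 138.3/(s + 142.4).
The closed-loop pole is at s = −142.4.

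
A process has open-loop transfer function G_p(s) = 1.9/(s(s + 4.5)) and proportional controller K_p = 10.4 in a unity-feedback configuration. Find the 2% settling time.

T_s ≈ 1.78 s

From 1 + K_pG_p(s) = 0: s² + 4.5s + 19.76 = 0 ⇒ ω_n = 4.445, ζ = 0.5062.
2% settling time T_s ≈ 4/(ζω_n) = 4/2.25 = 1.78 s.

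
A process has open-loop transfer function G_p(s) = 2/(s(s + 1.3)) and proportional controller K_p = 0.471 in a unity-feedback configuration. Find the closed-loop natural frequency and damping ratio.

The closed-loop denominator is s(s+1.3) + 0.471·2 = s² + 1.3s + 0.942.
Matching s² + 2ζω_n s + ω_n²: ω_n = √0.942 = 0.9706 rad/s and 2ζω_n = 1.3, so ζ = 1.3/(2·0.9706) = 0.67.

ω_n = 0.971 rad/s, ζ = 0.67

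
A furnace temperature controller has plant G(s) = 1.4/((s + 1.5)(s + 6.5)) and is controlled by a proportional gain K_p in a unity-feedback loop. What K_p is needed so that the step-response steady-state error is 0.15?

K_p = 39.5

For a type-0 loop with proportional control, e_ss = 1/(1 + K_p·G(0)).
G(0) = 0.1436. Require 1/(1 + K_p·0.1436) = 0.15, so 1 + 0.1436·K_p = 6.667.
K_p = (6.667 − 1)/0.1436 = 39.5.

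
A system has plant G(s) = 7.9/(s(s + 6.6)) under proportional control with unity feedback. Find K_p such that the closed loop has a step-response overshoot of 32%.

K_p = 11.9

From %OS = 100·exp(−πζ/√(1−ζ²)) = 32%, ζ = −ln(0.32)/√(π²+ln²(0.32)) = 0.341.
Characteristic equation s² + 6.6s + 7.9K_p = 0 gives ζ = 6.6/(2√(7.9K_p)).
Setting ζ = 0.341: √(7.9K_p) = 6.6/(2·0.341) = 9.679, so K_p = 93.67/7.9 = 11.9.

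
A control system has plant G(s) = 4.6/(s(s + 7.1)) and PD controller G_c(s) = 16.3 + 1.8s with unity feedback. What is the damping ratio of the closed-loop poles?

ζ = 0.888

Forward path: (16.3 + 1.8s)·4.6/(s(s+7.1)). The closed-loop characteristic equation is s² + (7.1 + 4.6·1.8)s + 4.6·16.3 = 0.
That is s² + 15.38s + 74.98 = 0, so ω_n = 8.659 rad/s and ζ = 15.38/(2·8.659) = 0.8881.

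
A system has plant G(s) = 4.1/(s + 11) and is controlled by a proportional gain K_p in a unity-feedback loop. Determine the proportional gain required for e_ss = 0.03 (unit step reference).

The loop is type 0, so e_ss(step) = 1/(1 + K_pos) with K_pos = K_p·G(0).
G(0) = 0.3727. Require 1/(1 + K_p·0.3727) = 0.03, so 1 + 0.3727·K_p = 33.33.
K_p = (33.33 − 1)/0.3727 = 86.7.

K_p = 86.7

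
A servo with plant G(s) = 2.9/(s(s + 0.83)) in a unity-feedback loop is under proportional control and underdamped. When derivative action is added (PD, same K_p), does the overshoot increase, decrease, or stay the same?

decrease

With PD the characteristic equation becomes s² + (a + K·K_d)s + K·K_p = 0; the damping term grows, ζ rises, overshoot falls.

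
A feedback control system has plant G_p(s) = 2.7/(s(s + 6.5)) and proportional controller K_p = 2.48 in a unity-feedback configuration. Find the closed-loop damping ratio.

ζ = 1.26

The closed-loop denominator is s(s+6.5) + 2.48·2.7 = s² + 6.5s + 6.696.
So ω_n² = 6.696 ⇒ ω_n = 2.588 rad/s, and ζ = 6.5/(2ω_n) = 1.26.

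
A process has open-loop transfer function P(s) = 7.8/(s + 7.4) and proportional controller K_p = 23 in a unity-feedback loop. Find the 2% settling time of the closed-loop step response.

Closed-loop transfer function: T(s) = K_p·P(s)/(1 + K_p·P(s)) = 179.4/(s + 7.4 + 179.4) = 179.4/(s + 186.8).
Time constant τ = 1/186.8 = 0.005353 s, so the 2% settling time is about 4τ = 0.0214 s.

T_s ≈ 0.0214 s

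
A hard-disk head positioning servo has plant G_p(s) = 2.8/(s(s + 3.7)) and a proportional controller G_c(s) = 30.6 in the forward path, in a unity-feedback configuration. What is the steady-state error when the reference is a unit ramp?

The loop has one pole at the origin (type 1). Velocity error constant K_v = lim_{s→0} s·G_c(s)G_p(s) = 30.6·2.8/3.7 = 23.16.
Steady-state error to a unit ramp: e_ss = 1/K_v = 0.0432.

0.0432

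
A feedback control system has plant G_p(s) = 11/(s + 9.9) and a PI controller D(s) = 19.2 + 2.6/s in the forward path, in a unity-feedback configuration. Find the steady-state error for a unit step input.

The open loop D(s)G_p(s) has a pole at the origin (type 1), so the static position error constant is infinite and e_ss = 1/(1+∞) = 0.

0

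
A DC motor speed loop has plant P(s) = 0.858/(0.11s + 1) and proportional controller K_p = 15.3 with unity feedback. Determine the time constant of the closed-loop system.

Closed loop: T(s) = K_p·P/(1+K_p·P) = 13.13/(0.11s + 1 + 13.13), with pole at s = −(1 + 13.13)/0.11 = −128.4.
Closed-loop time constant τ = 1/128.4 = 0.00779 s.

τ = 0.00779 s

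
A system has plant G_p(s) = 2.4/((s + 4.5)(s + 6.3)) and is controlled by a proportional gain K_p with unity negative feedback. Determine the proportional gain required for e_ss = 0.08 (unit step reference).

K_p = 136

For a type-0 loop with proportional control, e_ss = 1/(1 + K_p·G_p(0)).
G_p(0) = 0.08466. Require 1/(1 + K_p·0.08466) = 0.08, so 1 + 0.08466·K_p = 12.5.
K_p = (12.5 − 1)/0.08466 = 136.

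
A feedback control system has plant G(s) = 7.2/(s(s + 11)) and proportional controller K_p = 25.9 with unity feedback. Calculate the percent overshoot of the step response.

The closed-loop denominator s² + 11s + 186.5 gives ω_n = √186.5 = 13.66 and ζ = 11/(2ω_n) = 0.4028.
%OS = 100·exp(−πζ/√(1−ζ²)) = 100·exp(−π·0.4028/√0.8378) = 25.1%.

25.1%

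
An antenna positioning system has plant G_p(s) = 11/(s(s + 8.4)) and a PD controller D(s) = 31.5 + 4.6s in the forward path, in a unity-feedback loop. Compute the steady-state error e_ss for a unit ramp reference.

The loop has one pole at the origin (type 1). Velocity error constant K_v = lim_{s→0} s·D(s)G_p(s) = 31.5·11/8.4 = 41.25.
Steady-state error to a unit ramp: e_ss = 1/K_v = 0.0242.

0.0242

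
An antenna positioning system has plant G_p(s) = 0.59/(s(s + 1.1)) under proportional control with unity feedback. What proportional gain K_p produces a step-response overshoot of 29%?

From %OS = 100·exp(−πζ/√(1−ζ²)) = 29%, ζ = −ln(0.29)/√(π²+ln²(0.29)) = 0.3666.
Characteristic equation s² + 1.1s + 0.59K_p = 0 gives ζ = 1.1/(2√(0.59K_p)).
Setting ζ = 0.3666: √(0.59K_p) = 1.1/(2·0.3666) = 1.5, so K_p = 2.251/0.59 = 3.82.

K_p = 3.82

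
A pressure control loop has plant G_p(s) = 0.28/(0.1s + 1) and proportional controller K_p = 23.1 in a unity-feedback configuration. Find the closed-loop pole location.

Closed loop: T(s) = K_p·G_p/(1+K_p·G_p) = 6.468/(0.1s + 1 + 6.468), with pole at s = −(1 + 6.468)/0.1 = −74.68.

s = -74.68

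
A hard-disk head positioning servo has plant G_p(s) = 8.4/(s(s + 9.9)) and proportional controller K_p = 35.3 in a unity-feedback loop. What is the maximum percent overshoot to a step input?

39%

The closed-loop denominator s² + 9.9s + 296.5 gives ω_n = √296.5 = 17.22 and ζ = 9.9/(2ω_n) = 0.2875.
%OS = 100·exp(−πζ/√(1−ζ²)) = 100·exp(−π·0.2875/√0.9174) = 39%.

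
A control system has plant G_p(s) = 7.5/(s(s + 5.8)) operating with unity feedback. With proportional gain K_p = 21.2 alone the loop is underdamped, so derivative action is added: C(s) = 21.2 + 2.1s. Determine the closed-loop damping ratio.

Forward path: (21.2 + 2.1s)·7.5/(s(s+5.8)). The closed-loop characteristic equation is s² + (5.8 + 7.5·2.1)s + 7.5·21.2 = 0.
That is s² + 21.55s + 159 = 0, so ω_n = 12.61 rad/s and ζ = 21.55/(2·12.61) = 0.8545.

ζ = 0.855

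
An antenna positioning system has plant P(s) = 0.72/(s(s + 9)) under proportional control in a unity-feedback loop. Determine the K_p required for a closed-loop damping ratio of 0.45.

K_p = 139

Closed-loop characteristic equation: s² + 9s + K_p·0.72 = 0.
So ω_n = √(0.72K_p) and 2ζω_n = 9, giving ζ = 9/(2√(0.72K_p)).
Setting ζ = 0.45: √(0.72K_p) = 9/(2·0.45) = 10, so K_p = 100/0.72 = 139.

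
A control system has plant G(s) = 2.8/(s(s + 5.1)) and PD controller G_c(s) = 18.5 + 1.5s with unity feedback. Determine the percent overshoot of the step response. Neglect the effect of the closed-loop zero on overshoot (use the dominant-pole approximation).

7%

Forward path: (18.5 + 1.5s)·2.8/(s(s+5.1)). The closed-loop characteristic equation is s² + (5.1 + 2.8·1.5)s + 2.8·18.5 = 0.
That is s² + 9.3s + 51.8 = 0, so ω_n = 7.197 rad/s and ζ = 9.3/(2·7.197) = 0.6461.
%OS = 100·exp(−πζ/√(1−ζ²)) = 7%.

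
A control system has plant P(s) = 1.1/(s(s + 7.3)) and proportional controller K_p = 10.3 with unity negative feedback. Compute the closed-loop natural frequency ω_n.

ω_n = 3.37 rad/s

The closed-loop denominator is s(s+7.3) + 10.3·1.1 = s² + 7.3s + 11.33.
So ω_n² = 11.33 ⇒ ω_n = 3.366 rad/s, and ζ = 7.3/(2ω_n) = 1.08.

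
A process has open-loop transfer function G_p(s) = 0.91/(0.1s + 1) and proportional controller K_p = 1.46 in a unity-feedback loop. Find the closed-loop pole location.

s = -23.29

Closed loop: T(s) = K_p·G_p/(1+K_p·G_p) = 1.329/(0.1s + 1 + 1.329), with pole at s = −(1 + 1.329)/0.1 = −23.29.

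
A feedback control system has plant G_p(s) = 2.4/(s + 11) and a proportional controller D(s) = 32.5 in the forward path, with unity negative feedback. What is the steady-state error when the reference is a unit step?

The loop is type 0. Static position error constant K_pos = D(0)·G_p(0) = 32.5·0.2182 = 7.091.
Steady-state error to a unit step: e_ss = 1/(1+K_pos) = 1/8.091 = 0.124.

0.124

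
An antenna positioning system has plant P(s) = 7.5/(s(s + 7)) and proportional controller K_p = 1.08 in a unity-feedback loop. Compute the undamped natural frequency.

ω_n = 2.85 rad/s

The closed-loop denominator is s(s+7) + 1.08·7.5 = s² + 7s + 8.1.
So ω_n² = 8.1 ⇒ ω_n = 2.846 rad/s, and ζ = 7/(2ω_n) = 1.23.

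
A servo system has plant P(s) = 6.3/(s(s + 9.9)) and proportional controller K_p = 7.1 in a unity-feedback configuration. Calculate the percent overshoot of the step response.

3.15%

Closed-loop characteristic equation: s² + 9.9s + 44.73 = 0, so ω_n = 6.688 rad/s and ζ = 9.9/(2·6.688) = 0.7401.
%OS = 100·exp(−πζ/√(1−ζ²)) = 100·exp(−π·0.7401/√0.4522) = 3.15%.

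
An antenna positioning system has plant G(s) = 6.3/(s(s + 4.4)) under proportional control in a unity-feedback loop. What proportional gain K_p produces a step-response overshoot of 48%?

From %OS = 100·exp(−πζ/√(1−ζ²)) = 48%, ζ = −ln(0.48)/√(π²+ln²(0.48)) = 0.2275.
Characteristic equation s² + 4.4s + 6.3K_p = 0 gives ζ = 4.4/(2√(6.3K_p)).
Setting ζ = 0.2275: √(6.3K_p) = 4.4/(2·0.2275) = 9.67, so K_p = 93.51/6.3 = 14.8.

K_p = 14.8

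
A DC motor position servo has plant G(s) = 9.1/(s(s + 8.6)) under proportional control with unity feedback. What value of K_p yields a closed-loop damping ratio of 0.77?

K_p = 3.43

Closed-loop characteristic equation: s² + 8.6s + K_p·9.1 = 0.
So ω_n = √(9.1K_p) and 2ζω_n = 8.6, giving ζ = 8.6/(2√(9.1K_p)).
Setting ζ = 0.77: √(9.1K_p) = 8.6/(2·0.77) = 5.584, so K_p = 31.19/9.1 = 3.43.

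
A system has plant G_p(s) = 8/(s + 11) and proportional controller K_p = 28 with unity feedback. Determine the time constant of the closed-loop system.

τ = 0.00426 s

Closed-loop transfer function: T(s) = K_p·G_p(s)/(1 + K_p·G_p(s)) = 224/(s + 11 + 224) = 224/(s + 235).
Time constant τ = 1/235 = 0.00426 s.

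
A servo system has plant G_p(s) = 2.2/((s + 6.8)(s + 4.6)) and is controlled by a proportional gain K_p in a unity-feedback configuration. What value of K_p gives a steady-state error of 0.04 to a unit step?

K_p = 341

The loop is type 0, so e_ss(step) = 1/(1 + K_pos) with K_pos = K_p·G_p(0).
G_p(0) = 0.07033. Require 1/(1 + K_p·0.07033) = 0.04, so 1 + 0.07033·K_p = 25.
K_p = (25 − 1)/0.07033 = 341.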